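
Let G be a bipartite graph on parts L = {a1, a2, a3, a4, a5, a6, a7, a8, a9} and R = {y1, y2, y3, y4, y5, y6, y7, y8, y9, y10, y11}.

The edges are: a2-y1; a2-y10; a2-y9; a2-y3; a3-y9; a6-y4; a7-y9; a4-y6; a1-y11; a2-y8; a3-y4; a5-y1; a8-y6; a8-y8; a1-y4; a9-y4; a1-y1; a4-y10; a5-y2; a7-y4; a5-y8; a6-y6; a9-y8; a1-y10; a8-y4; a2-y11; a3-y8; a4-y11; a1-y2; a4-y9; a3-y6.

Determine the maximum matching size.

A valid assignment of size 8: a1→y11, a2→y3, a3→y4, a4→y10, a5→y1, a6→y6, a7→y9, a8→y8.
The set {a3, a6, a7, a8, a9} has only 4 neighbours ({y4, y6, y8, y9}), so by Hall's theorem at most 8 of the 9 left vertices can be matched.

8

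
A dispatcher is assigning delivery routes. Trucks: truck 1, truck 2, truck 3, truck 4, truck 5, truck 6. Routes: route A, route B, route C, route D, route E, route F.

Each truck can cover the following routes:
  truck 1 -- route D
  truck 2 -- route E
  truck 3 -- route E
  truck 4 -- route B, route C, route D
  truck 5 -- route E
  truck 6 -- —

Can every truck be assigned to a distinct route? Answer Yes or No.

The set {truck 2, truck 3, truck 5, truck 6} has only 1 neighbour ({route E}), so by Hall's theorem at most 3 of the 6 trucks can be matched.
Hence no matching covers every truck.

No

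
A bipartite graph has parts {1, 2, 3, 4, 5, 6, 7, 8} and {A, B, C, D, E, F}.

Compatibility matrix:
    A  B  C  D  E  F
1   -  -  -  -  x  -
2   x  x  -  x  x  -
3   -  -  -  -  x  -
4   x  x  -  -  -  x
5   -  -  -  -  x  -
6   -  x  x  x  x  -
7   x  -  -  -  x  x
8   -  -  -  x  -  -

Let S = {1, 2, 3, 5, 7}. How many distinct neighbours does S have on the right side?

5

The union of neighbours of {1, 2, 3, 5, 7} is {A, B, D, E, F}, which has 5 elements.
Since |N(S)| = 5 ≥ |S| = 5, Hall's condition holds for this subset.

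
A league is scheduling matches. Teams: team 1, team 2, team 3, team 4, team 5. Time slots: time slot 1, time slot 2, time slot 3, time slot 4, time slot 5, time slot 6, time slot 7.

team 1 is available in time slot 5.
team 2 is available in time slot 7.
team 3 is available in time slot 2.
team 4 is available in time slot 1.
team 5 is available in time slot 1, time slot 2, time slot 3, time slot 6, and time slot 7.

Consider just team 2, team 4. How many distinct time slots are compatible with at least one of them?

2

The union of neighbours of {team 2, team 4} is {time slot 1, time slot 7}, which has 2 elements.
Since |N(S)| = 2 ≥ |S| = 2, Hall's condition holds for this subset.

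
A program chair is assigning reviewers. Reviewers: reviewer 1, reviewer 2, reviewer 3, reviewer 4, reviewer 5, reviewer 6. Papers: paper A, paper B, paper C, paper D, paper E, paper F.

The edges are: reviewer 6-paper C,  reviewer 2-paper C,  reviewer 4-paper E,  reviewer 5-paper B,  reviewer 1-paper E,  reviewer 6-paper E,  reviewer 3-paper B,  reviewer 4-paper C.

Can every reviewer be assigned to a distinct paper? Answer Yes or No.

The set {reviewer 1, reviewer 2, reviewer 3, reviewer 4, reviewer 5, reviewer 6} has only 3 neighbours ({paper B, paper C, paper E}), so by Hall's theorem at most 3 of the 6 reviewers can be matched.
Hence no matching covers every reviewer.

No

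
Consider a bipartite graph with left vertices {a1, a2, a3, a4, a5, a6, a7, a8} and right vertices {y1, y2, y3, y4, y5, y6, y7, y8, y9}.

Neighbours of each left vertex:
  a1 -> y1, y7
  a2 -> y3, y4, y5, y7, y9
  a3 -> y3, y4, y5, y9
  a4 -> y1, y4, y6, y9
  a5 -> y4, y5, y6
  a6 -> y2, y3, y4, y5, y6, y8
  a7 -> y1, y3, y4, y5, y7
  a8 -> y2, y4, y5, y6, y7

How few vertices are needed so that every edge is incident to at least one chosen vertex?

8

A maximum matching has 8 edges (e.g. a1–y1, a2–y9, a3–y4, a4–y6, a5–y5, a6–y8, a7–y3, a8–y7).
By König's theorem the minimum vertex cover has the same size. One such cover is {a1, a2, a3, a4, a5, a6, a7, a8}.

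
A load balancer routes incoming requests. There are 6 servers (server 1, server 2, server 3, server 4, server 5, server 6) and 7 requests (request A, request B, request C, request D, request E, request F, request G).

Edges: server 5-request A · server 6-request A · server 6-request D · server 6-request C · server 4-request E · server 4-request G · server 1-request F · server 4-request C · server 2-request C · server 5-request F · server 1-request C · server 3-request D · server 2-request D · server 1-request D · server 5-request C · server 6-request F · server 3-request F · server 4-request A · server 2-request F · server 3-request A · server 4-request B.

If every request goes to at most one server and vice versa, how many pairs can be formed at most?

A valid assignment of size 5: server 1→request D, server 2→request C, server 3→request A, server 4→request E, server 5→request F.
The set {server 1, server 2, server 3, server 5, server 6} has only 4 neighbours ({request A, request C, request D, request F}), so by Hall's theorem at most 5 of the 6 servers can be matched.

5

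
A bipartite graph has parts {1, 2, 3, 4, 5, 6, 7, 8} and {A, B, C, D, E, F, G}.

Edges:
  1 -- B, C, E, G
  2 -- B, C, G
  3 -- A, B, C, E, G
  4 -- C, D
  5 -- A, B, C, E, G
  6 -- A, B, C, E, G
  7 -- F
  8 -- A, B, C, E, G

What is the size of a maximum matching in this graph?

For example, pair 1-B, 2-C, 3-E, 4-D, 5-A, 6-G, 7-F.
The set {1, 2, 3, 5, 6, 8} has only 5 neighbours ({A, B, C, E, G}), so by Hall's theorem at most 7 of the 8 left vertices can be matched.

7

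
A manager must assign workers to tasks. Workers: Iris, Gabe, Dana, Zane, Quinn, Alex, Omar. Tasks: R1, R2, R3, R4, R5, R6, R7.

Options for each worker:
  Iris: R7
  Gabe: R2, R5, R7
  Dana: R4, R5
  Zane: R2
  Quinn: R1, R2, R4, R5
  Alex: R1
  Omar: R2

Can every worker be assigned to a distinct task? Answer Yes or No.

No

The set {Iris, Gabe, Dana, Zane, Quinn, Alex, Omar} has only 5 neighbours ({R1, R2, R4, R5, R7}), so by Hall's theorem at most 5 of the 7 workers can be matched.
Hence no matching covers every worker.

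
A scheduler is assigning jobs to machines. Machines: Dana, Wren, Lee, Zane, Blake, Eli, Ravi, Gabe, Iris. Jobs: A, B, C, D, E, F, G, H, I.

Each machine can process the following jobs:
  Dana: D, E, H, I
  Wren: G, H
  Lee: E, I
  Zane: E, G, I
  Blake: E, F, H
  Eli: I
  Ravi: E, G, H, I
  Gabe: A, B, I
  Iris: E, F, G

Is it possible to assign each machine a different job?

No

The set {Wren, Lee, Zane, Blake, Eli, Ravi, Iris} has only 5 neighbours ({E, F, G, H, I}), so by Hall's theorem at most 7 of the 9 machines can be matched.
Hence no matching covers every machine.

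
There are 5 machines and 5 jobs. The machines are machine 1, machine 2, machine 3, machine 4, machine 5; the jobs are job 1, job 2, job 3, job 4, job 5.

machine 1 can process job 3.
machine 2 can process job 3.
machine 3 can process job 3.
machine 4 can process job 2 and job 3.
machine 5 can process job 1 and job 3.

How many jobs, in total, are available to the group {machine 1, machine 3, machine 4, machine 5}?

3

The union of neighbours of {machine 1, machine 3, machine 4, machine 5} is {job 1, job 2, job 3}, which has 3 elements.
Since |N(S)| = 3 < |S| = 4, Hall's condition fails for this subset.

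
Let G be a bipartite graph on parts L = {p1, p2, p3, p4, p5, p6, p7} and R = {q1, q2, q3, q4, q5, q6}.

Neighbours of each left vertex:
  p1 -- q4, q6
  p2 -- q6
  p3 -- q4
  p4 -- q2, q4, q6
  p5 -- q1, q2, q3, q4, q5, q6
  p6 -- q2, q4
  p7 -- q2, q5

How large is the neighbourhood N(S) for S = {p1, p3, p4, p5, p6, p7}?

6

The union of neighbours of {p1, p3, p4, p5, p6, p7} is {q1, q2, q3, q4, q5, q6}, which has 6 elements.
Since |N(S)| = 6 ≥ |S| = 6, Hall's condition holds for this subset.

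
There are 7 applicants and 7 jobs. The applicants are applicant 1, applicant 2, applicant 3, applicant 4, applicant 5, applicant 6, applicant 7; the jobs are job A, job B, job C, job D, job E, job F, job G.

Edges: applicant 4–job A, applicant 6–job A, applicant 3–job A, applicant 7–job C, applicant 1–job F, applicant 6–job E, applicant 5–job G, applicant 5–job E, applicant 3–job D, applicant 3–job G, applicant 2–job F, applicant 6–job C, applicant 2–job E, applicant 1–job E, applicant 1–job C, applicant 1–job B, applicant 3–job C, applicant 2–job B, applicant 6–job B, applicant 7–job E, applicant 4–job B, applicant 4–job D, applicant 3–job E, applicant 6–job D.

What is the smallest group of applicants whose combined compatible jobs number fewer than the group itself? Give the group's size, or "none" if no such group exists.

A matching saturating every applicant exists, for instance applicant 1→job C, applicant 2→job F, applicant 3→job D, applicant 4→job A, applicant 5→job G, applicant 6→job B, applicant 7→job E.
By Hall's marriage theorem, this means |N(S)| ≥ |S| for every subset S, so no violating subset exists.

none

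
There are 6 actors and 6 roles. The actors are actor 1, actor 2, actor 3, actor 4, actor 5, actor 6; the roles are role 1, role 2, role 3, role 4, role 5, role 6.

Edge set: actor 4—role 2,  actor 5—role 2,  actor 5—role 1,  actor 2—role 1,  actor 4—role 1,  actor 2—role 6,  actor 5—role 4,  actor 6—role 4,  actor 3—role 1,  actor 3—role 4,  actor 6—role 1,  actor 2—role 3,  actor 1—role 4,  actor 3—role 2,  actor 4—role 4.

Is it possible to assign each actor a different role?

The set {actor 1, actor 3, actor 4, actor 5, actor 6} has only 3 neighbours ({role 1, role 2, role 4}), so by Hall's theorem at most 4 of the 6 actors can be matched.
Hence no matching covers every actor.

No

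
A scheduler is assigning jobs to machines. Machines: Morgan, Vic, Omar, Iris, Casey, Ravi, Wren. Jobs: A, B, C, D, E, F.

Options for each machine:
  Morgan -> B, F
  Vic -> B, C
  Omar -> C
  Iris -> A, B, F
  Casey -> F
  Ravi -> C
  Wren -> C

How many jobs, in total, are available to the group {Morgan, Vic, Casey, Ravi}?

The union of neighbours of {Morgan, Vic, Casey, Ravi} is {B, C, F}, which has 3 elements.
Since |N(S)| = 3 < |S| = 4, Hall's condition fails for this subset.

3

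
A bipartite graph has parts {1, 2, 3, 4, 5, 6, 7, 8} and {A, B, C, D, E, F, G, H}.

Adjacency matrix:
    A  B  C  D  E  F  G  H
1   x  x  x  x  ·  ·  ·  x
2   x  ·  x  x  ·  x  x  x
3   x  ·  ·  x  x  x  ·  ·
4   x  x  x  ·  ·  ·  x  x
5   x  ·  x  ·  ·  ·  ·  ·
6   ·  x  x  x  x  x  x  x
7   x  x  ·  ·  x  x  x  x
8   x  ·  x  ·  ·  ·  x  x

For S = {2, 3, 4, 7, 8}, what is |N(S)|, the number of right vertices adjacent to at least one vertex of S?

8

The union of neighbours of {2, 3, 4, 7, 8} is {A, B, C, D, E, F, G, H}, which has 8 elements.
Since |N(S)| = 8 ≥ |S| = 5, Hall's condition holds for this subset.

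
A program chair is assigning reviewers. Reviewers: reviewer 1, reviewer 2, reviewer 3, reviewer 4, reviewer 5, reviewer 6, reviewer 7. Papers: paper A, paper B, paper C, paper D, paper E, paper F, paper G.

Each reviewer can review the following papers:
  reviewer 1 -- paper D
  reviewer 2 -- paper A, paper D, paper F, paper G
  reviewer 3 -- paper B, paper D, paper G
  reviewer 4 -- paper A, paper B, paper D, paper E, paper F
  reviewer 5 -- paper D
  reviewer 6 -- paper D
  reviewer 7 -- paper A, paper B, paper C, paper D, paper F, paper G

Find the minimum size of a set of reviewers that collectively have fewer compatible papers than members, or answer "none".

Take S = {reviewer 1, reviewer 5}. Its neighbourhood is {paper D}, so |N(S)| = 1 < |S| = 2.
No single vertex violates Hall's condition since each has at least one neighbour, so 2 is the minimum.

2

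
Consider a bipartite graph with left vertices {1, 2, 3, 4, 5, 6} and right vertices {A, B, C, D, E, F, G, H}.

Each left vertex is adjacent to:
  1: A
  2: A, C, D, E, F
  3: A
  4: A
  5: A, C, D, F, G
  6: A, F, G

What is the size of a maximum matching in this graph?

4

A valid assignment of size 4: 1-A, 2-E, 5-G, 6-F.
The set {1, 3, 4} has only 1 neighbour ({A}), so by Hall's theorem at most 4 of the 6 left vertices can be matched.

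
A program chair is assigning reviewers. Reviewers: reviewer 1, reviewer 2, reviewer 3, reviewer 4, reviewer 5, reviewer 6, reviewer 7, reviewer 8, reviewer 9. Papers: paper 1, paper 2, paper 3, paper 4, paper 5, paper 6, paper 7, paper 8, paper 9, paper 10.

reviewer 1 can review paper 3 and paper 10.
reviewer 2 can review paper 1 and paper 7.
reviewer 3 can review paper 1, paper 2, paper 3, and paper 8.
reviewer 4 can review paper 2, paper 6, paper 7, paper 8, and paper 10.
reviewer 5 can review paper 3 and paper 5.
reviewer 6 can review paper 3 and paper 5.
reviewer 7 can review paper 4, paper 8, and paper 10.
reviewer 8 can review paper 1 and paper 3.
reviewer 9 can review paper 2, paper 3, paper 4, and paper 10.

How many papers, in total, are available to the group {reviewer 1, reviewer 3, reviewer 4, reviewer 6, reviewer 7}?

The union of neighbours of {reviewer 1, reviewer 3, reviewer 4, reviewer 6, reviewer 7} is {paper 1, paper 2, paper 3, paper 4, paper 5, paper 6, paper 7, paper 8, paper 10}, which has 9 elements.
Since |N(S)| = 9 ≥ |S| = 5, Hall's condition holds for this subset.

9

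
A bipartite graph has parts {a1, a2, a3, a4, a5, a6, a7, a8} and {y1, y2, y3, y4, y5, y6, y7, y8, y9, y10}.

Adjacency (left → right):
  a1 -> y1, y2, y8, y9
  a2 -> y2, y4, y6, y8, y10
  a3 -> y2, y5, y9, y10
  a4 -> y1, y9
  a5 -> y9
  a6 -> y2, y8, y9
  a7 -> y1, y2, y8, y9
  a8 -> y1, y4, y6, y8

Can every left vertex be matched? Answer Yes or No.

No

The set {a1, a4, a5, a6, a7} has only 4 neighbours ({y1, y2, y8, y9}), so by Hall's theorem at most 7 of the 8 left vertices can be matched.
Hence no matching covers every left vertex.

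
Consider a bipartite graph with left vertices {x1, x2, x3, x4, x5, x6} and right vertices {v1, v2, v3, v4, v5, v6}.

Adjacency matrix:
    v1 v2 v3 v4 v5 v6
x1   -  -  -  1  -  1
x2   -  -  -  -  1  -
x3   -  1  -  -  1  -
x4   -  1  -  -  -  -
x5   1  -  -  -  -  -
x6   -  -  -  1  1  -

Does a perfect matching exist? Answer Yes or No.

No

The set {x2, x3, x4} has only 2 neighbours ({v2, v5}), so by Hall's theorem at most 5 of the 6 left vertices can be matched.
Hence no matching covers every left vertex.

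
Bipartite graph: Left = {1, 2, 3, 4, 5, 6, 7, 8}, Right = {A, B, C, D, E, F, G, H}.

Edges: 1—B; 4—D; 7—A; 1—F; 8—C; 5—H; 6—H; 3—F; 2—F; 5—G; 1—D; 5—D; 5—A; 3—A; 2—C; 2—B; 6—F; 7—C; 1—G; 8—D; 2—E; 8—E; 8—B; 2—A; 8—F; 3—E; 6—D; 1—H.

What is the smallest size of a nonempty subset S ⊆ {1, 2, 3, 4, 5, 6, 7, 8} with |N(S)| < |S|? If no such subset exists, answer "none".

A matching saturating every left vertex exists, for instance 1→G, 2→B, 3→F, 4→D, 5→A, 6→H, 7→C, 8→E.
By Hall's marriage theorem, this means |N(S)| ≥ |S| for every subset S, so no violating subset exists.

none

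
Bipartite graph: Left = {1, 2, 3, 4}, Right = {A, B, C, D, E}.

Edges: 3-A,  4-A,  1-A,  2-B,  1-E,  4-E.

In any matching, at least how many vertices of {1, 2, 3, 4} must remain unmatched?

One maximum matching: 1-E, 2-B, 3-A.
The set {1, 3, 4} has only 2 neighbours ({A, E}), so by Hall's theorem at most 3 of the 4 left vertices can be matched.
That matches 3 of the 4, leaving 1 unmatched; no matching can do better.

1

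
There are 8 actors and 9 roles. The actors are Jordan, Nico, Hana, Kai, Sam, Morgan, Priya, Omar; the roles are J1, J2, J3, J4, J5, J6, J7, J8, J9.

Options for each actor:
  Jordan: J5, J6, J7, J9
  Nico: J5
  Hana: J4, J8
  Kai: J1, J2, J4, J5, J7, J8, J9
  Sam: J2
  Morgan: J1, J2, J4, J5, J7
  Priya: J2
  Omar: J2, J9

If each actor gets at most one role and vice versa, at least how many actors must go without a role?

1

One maximum matching: Jordan–J7, Nico–J5, Hana–J4, Kai–J8, Sam–J2, Morgan–J1, Omar–J9.
The set {Sam, Priya} has only 1 neighbour ({J2}), so by Hall's theorem at most 7 of the 8 actors can be matched.
That matches 7 of the 8, leaving 1 unmatched; no matching can do better.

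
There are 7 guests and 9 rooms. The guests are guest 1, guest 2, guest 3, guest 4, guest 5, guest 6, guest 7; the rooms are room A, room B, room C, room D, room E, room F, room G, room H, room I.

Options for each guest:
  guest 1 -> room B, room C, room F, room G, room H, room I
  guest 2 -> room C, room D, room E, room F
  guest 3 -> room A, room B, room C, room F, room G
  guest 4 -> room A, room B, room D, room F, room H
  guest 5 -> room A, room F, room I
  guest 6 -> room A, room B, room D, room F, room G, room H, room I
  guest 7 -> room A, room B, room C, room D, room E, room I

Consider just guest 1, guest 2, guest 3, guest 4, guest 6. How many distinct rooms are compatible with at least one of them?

The union of neighbours of {guest 1, guest 2, guest 3, guest 4, guest 6} is {room A, room B, room C, room D, room E, room F, room G, room H, room I}, which has 9 elements.
Since |N(S)| = 9 ≥ |S| = 5, Hall's condition holds for this subset.

9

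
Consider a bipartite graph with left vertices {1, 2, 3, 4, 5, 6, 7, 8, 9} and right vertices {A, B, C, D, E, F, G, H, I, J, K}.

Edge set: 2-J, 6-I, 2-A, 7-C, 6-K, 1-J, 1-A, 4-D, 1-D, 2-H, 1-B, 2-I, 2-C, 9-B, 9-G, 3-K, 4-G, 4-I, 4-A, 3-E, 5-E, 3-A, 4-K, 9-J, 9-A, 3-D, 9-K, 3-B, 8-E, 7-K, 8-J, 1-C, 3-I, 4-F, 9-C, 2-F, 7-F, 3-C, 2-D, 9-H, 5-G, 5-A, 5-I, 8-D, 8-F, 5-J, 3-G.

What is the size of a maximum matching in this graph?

9

A valid assignment of size 9: 1-B, 2-H, 3-A, 4-K, 5-G, 6-I, 7-F, 8-E, 9-J.
All 9 left vertices are matched, so no larger matching exists.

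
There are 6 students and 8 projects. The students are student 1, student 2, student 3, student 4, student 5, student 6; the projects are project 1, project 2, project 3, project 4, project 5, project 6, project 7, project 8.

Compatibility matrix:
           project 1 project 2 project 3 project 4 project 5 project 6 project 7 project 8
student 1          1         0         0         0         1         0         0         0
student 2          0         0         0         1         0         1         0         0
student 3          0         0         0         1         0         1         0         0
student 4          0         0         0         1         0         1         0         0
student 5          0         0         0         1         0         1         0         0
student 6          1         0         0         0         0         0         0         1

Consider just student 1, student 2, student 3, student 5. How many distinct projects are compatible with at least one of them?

The union of neighbours of {student 1, student 2, student 3, student 5} is {project 1, project 4, project 5, project 6}, which has 4 elements.
Since |N(S)| = 4 ≥ |S| = 4, Hall's condition holds for this subset.

4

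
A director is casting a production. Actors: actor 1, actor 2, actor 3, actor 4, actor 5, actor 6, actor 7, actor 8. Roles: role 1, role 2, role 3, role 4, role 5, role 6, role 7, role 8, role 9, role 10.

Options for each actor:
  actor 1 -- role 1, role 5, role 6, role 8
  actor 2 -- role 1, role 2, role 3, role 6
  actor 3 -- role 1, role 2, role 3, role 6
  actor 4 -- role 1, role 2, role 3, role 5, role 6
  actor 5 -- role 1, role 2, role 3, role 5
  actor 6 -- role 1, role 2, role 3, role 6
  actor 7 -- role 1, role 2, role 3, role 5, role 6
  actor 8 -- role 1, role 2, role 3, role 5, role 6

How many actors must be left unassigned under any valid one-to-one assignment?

2

For example, pair actor 1→role 8, actor 2→role 2, actor 3→role 6, actor 4→role 1, actor 5→role 5, actor 6→role 3.
The set {actor 2, actor 3, actor 4, actor 5, actor 6, actor 7, actor 8} has only 5 neighbours ({role 1, role 2, role 3, role 5, role 6}), so by Hall's theorem at most 6 of the 8 actors can be matched.
That matches 6 of the 8, leaving 2 unmatched; no matching can do better.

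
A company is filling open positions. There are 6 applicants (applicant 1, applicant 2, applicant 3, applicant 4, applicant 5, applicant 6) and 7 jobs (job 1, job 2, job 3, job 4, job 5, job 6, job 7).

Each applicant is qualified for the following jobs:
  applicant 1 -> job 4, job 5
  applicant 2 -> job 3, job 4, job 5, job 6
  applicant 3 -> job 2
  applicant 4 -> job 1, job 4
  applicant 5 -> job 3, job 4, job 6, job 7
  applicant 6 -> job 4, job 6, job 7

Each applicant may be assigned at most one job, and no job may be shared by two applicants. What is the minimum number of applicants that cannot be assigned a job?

0

A valid assignment of size 6: applicant 1→job 5, applicant 2→job 3, applicant 3→job 2, applicant 4→job 1, applicant 5→job 4, applicant 6→job 6.
All 6 applicants are matched, so no larger matching exists.
That matches 6 of the 6, leaving 0 unmatched; no matching can do better.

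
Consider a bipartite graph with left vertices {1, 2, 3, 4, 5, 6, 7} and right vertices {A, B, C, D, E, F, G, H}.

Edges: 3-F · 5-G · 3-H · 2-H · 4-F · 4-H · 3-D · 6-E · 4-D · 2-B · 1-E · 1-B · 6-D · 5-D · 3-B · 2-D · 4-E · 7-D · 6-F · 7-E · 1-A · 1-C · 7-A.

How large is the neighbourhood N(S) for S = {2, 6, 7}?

The union of neighbours of {2, 6, 7} is {A, B, D, E, F, H}, which has 6 elements.
Since |N(S)| = 6 ≥ |S| = 3, Hall's condition holds for this subset.

6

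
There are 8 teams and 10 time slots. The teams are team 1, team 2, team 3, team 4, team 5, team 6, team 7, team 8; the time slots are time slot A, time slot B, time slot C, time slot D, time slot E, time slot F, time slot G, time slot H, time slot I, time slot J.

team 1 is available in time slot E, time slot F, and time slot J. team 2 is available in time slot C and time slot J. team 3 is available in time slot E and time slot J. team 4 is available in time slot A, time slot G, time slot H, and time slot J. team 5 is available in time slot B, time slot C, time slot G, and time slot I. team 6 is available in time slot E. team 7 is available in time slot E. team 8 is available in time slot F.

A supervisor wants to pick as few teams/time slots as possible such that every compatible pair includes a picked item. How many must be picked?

6

A maximum matching has 6 edges (e.g. team 1–time slot F, team 2–time slot C, team 3–time slot J, team 4–time slot H, team 5–time slot I, team 6–time slot E).
By König's theorem the minimum vertex cover has the same size. One such cover is {team 2, team 4, team 5, time slot E, time slot F, time slot J}.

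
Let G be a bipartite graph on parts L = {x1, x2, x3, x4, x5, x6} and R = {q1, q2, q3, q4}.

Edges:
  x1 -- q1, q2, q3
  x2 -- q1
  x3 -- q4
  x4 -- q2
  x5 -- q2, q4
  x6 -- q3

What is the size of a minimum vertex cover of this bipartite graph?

The 4 edges x1–q3, x2–q1, x3–q4, x4–q2 form a matching, so any vertex cover needs at least 4 vertices (one per matched edge).
Conversely {q1, q2, q3, q4} meets every edge and has exactly 4 vertices, so 4 is optimal.

4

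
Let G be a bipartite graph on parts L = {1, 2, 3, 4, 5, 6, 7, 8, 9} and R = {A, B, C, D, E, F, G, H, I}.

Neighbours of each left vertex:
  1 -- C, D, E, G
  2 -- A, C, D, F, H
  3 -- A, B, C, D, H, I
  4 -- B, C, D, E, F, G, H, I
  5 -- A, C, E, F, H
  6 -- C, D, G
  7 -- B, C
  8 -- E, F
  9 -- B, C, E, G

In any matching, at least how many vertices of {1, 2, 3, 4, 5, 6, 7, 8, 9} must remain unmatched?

A valid assignment of size 9: 1–D, 2–A, 3–I, 4–E, 5–H, 6–G, 7–C, 8–F, 9–B.
This saturates every left vertex, so 9 is the maximum.
That matches 9 of the 9, leaving 0 unmatched; no matching can do better.

0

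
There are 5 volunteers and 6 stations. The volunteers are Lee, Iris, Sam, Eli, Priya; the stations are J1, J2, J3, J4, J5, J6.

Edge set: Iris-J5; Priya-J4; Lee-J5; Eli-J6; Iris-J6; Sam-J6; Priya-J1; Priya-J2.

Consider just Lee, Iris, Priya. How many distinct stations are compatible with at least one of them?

The union of neighbours of {Lee, Iris, Priya} is {J1, J2, J4, J5, J6}, which has 5 elements.
Since |N(S)| = 5 ≥ |S| = 3, Hall's condition holds for this subset.

5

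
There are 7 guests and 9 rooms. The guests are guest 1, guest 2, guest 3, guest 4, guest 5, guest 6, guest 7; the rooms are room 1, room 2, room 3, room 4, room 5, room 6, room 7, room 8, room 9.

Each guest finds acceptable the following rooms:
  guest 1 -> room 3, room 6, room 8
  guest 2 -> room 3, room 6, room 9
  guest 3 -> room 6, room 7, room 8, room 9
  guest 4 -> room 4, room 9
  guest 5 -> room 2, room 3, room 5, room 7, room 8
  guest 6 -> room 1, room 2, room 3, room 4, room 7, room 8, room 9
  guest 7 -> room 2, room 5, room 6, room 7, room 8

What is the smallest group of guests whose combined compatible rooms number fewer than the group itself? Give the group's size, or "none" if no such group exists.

A matching saturating every guest exists, for instance guest 1→room 6, guest 2→room 3, guest 3→room 7, guest 4→room 9, guest 5→room 5, guest 6→room 4, guest 7→room 8.
By Hall's marriage theorem, this means |N(S)| ≥ |S| for every subset S, so no violating subset exists.

none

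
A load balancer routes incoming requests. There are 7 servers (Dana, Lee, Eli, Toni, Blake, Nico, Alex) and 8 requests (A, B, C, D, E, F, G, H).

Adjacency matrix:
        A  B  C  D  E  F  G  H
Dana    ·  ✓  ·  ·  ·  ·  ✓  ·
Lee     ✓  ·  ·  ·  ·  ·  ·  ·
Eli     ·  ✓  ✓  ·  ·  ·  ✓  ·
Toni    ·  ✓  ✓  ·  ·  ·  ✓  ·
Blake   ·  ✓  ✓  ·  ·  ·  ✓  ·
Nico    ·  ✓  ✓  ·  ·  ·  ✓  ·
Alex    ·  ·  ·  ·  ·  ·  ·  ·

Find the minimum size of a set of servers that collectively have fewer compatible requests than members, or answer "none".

1

Take S = {Alex}. Its neighbourhood is {}, so |N(S)| = 0 < |S| = 1.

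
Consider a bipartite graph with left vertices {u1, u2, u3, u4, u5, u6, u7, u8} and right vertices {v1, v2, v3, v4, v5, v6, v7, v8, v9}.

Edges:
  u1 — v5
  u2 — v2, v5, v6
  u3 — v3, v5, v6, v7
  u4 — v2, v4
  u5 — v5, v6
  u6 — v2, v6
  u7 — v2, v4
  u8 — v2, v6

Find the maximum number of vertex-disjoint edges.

A valid assignment of size 5: u1–v5, u2–v2, u3–v7, u4–v4, u5–v6.
The set {u1, u2, u4, u5, u6, u7, u8} has only 4 neighbours ({v2, v4, v5, v6}), so by Hall's theorem at most 5 of the 8 left vertices can be matched.

5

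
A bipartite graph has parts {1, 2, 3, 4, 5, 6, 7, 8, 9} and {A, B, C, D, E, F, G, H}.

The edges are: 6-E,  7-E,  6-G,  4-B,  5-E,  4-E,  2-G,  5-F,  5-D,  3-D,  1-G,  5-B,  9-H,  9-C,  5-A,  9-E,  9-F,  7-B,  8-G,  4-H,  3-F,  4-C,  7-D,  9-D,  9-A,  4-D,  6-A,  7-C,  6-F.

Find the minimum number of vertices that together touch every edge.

{3, 4, 5, 6, 7, 9, G} is a vertex cover of size 7: every edge has an endpoint in this set.
No smaller cover exists because 1–G, 3–D, 4–H, 5–E, 6–F, 7–B, 9–A is a matching of size 7, and a cover must include an endpoint of each of these disjoint edges (König's theorem).

7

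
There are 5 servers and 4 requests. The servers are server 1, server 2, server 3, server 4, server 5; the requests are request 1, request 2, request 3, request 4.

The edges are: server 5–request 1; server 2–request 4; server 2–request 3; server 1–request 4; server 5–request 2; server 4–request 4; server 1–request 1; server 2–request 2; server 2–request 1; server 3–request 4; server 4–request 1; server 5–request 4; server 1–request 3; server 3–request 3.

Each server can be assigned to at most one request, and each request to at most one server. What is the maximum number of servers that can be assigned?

One maximum matching: server 1–request 1, server 2–request 2, server 3–request 3, server 4–request 4.
The set {server 1, server 2, server 3, server 4, server 5} has only 4 neighbours ({request 1, request 2, request 3, request 4}), so by Hall's theorem at most 4 of the 5 servers can be matched.

4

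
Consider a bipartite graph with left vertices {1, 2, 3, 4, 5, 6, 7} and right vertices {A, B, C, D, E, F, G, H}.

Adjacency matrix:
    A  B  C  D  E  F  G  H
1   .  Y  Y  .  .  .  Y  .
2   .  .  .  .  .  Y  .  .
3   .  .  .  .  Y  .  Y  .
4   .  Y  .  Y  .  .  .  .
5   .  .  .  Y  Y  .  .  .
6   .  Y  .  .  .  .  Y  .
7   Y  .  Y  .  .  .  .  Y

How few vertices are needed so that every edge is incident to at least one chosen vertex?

A maximum matching has 7 edges (e.g. 1–C, 2–F, 3–G, 4–D, 5–E, 6–B, 7–H).
By König's theorem the minimum vertex cover has the same size. One such cover is {1, 2, 3, 4, 5, 6, 7}.

7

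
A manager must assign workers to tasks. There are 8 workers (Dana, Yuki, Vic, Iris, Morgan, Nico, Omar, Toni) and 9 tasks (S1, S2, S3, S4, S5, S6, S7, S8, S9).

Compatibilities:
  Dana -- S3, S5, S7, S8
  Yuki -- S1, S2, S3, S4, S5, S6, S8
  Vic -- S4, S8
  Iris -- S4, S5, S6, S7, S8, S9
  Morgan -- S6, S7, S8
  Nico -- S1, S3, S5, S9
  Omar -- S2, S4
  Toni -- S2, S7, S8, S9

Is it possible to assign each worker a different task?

Yes

One maximum matching: Dana-S3, Yuki-S6, Vic-S8, Iris-S9, Morgan-S7, Nico-S1, Omar-S4, Toni-S2.
Every worker is matched, so this matching saturates all of them.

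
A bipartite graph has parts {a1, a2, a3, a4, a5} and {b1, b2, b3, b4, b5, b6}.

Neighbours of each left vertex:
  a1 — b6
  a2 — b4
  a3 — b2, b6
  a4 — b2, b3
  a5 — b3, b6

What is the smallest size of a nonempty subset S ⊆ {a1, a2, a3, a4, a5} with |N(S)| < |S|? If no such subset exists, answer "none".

Take S = {a1, a3, a4, a5}. Its neighbourhood is {b2, b3, b6}, so |N(S)| = 3 < |S| = 4.
Every subset of size less than 4 has at least as many neighbours as members, so 4 is the minimum.

4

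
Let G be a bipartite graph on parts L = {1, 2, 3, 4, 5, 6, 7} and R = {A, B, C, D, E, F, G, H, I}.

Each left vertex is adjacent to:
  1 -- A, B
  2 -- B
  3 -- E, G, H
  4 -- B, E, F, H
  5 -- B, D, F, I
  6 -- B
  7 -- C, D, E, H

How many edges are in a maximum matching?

6

One maximum matching: 1→A, 2→B, 3→G, 4→H, 5→F, 7→E.
The set {2, 6} has only 1 neighbour ({B}), so by Hall's theorem at most 6 of the 7 left vertices can be matched.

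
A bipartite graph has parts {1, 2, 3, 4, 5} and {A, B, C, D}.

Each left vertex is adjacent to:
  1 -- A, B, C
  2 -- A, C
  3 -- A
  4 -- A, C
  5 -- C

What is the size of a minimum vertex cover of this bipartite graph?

3

A maximum matching has 3 edges (e.g. 1–B, 2–C, 3–A).
By König's theorem the minimum vertex cover has the same size. One such cover is {1, A, C}.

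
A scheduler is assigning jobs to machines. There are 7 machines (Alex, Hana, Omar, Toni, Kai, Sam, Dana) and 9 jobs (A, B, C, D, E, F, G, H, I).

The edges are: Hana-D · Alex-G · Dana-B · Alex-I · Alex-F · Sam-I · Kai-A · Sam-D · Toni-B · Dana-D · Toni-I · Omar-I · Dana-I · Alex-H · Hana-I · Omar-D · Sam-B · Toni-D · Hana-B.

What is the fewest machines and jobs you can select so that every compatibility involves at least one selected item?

A maximum matching has 5 edges (e.g. Alex–F, Hana–D, Omar–I, Toni–B, Kai–A).
By König's theorem the minimum vertex cover has the same size. One such cover is {Alex, Kai, B, D, I}.

5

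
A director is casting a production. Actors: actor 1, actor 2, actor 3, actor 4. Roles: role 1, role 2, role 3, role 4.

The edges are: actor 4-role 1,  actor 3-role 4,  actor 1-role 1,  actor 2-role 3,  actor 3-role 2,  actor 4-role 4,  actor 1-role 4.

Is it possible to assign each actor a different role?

For example, pair actor 1-role 4, actor 2-role 3, actor 3-role 2, actor 4-role 1.
Every actor is matched, so this is a perfect matching.

Yes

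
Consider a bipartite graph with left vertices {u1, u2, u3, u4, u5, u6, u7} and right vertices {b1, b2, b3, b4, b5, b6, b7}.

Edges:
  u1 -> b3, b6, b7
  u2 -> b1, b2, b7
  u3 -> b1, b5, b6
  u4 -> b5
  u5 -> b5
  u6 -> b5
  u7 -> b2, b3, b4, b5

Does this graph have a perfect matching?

The set {u4, u5, u6} has only 1 neighbour ({b5}), so by Hall's theorem at most 5 of the 7 left vertices can be matched.
Hence no matching covers every left vertex.

No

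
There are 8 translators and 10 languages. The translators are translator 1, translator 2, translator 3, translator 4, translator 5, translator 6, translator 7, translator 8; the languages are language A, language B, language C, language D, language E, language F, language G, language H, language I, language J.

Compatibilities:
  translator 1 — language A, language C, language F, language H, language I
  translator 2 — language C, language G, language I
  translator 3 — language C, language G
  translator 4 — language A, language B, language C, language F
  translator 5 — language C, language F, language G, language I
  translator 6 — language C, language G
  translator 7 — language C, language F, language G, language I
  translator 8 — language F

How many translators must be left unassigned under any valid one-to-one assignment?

For example, pair translator 1–language A, translator 2–language I, translator 3–language C, translator 4–language B, translator 5–language F, translator 6–language G.
The set {translator 2, translator 3, translator 5, translator 6, translator 7, translator 8} has only 4 neighbours ({language C, language F, language G, language I}), so by Hall's theorem at most 6 of the 8 translators can be matched.
That matches 6 of the 8, leaving 2 unmatched; no matching can do better.

2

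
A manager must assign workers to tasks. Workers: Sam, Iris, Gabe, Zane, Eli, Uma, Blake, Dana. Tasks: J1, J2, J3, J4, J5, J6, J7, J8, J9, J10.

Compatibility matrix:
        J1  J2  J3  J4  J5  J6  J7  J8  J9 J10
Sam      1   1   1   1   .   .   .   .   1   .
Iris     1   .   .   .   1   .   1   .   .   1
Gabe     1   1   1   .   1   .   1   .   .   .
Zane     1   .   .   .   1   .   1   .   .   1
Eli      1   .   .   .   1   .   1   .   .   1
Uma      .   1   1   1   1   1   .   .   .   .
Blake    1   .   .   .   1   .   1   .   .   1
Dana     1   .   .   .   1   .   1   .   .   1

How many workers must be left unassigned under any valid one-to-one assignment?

One maximum matching: Sam-J9, Iris-J1, Gabe-J2, Zane-J7, Eli-J5, Uma-J6, Blake-J10.
The set {Iris, Zane, Eli, Blake, Dana} has only 4 neighbours ({J1, J10, J5, J7}), so by Hall's theorem at most 7 of the 8 workers can be matched.
That matches 7 of the 8, leaving 1 unmatched; no matching can do better.

1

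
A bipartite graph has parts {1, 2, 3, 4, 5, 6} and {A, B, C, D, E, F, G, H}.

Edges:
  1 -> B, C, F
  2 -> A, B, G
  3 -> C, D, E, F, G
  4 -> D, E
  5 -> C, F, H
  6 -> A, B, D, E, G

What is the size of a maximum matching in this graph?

One maximum matching: 1–F, 2–B, 3–E, 4–D, 5–C, 6–G.
All 6 left vertices are matched, so no larger matching exists.

6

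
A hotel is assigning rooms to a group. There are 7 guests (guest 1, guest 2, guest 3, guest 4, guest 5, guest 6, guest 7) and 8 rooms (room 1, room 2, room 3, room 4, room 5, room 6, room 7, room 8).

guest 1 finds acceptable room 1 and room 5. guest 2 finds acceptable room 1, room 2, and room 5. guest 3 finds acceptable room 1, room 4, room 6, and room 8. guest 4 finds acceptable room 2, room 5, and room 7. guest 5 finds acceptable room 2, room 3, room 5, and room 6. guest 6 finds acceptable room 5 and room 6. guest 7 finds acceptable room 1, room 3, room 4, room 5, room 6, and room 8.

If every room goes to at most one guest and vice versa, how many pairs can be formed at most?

7

A valid assignment of size 7: guest 1–room 1, guest 2–room 5, guest 3–room 4, guest 4–room 7, guest 5–room 3, guest 6–room 6, guest 7–room 8.
This saturates every guest, so 7 is the maximum.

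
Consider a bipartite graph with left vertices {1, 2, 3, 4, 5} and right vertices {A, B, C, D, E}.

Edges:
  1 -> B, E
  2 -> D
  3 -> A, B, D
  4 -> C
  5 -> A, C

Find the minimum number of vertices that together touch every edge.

The 5 edges 1–E, 2–D, 3–B, 4–C, 5–A form a matching, so any vertex cover needs at least 5 vertices (one per matched edge).
Conversely {1, 2, 3, 4, 5} meets every edge and has exactly 5 vertices, so 5 is optimal.

5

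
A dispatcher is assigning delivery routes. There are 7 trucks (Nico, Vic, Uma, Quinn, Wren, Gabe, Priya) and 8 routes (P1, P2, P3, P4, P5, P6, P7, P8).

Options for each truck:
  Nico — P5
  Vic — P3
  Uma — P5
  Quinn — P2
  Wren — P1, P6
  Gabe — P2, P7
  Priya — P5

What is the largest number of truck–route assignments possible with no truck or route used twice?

5

For example, pair Nico–P5, Vic–P3, Quinn–P2, Wren–P1, Gabe–P7.
The set {Nico, Uma, Priya} has only 1 neighbour ({P5}), so by Hall's theorem at most 5 of the 7 trucks can be matched.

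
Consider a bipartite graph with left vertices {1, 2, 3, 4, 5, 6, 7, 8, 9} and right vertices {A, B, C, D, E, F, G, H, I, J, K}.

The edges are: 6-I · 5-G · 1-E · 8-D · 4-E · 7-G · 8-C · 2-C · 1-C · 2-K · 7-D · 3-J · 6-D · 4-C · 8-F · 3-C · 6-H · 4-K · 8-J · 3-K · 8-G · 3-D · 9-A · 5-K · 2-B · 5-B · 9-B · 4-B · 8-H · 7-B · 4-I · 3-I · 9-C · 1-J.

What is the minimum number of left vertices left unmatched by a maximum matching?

0

A valid assignment of size 9: 1-E, 2-C, 3-J, 4-K, 5-G, 6-I, 7-D, 8-H, 9-B.
All 9 left vertices are matched, so no larger matching exists.
That matches 9 of the 9, leaving 0 unmatched; no matching can do better.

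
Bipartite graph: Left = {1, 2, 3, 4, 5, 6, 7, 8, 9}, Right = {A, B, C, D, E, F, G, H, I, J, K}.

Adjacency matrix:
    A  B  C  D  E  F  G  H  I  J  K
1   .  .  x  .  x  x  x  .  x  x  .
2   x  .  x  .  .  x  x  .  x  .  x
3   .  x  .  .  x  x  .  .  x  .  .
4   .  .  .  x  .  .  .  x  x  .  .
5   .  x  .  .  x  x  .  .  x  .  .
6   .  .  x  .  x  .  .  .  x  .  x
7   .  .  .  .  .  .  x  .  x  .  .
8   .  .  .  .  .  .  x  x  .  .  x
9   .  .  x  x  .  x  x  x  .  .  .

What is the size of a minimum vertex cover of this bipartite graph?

9

{1, 2, 3, 4, 5, 6, 7, 8, 9} is a vertex cover of size 9: every edge has an endpoint in this set.
No smaller cover exists because 1–J, 2–A, 3–B, 4–D, 5–F, 6–E, 7–I, 8–H, 9–G is a matching of size 9, and a cover must include an endpoint of each of these disjoint edges (König's theorem).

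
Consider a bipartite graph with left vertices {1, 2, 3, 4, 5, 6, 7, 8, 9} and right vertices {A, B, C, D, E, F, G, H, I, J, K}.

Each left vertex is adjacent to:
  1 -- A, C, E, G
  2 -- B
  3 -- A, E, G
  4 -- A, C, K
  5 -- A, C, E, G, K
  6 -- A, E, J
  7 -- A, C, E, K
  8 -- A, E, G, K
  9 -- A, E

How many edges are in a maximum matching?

For example, pair 1→A, 2→B, 3→G, 4→C, 5→K, 6→J, 7→E.
The set {1, 3, 4, 5, 7, 8, 9} has only 5 neighbours ({A, C, E, G, K}), so by Hall's theorem at most 7 of the 9 left vertices can be matched.

7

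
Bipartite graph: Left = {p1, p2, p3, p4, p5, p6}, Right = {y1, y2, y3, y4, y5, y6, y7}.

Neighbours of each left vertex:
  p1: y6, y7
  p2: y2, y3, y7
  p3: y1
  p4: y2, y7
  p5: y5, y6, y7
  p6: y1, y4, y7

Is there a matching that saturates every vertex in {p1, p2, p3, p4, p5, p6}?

One maximum matching: p1–y6, p2–y3, p3–y1, p4–y2, p5–y5, p6–y7.
All 6 left vertices are covered.

Yes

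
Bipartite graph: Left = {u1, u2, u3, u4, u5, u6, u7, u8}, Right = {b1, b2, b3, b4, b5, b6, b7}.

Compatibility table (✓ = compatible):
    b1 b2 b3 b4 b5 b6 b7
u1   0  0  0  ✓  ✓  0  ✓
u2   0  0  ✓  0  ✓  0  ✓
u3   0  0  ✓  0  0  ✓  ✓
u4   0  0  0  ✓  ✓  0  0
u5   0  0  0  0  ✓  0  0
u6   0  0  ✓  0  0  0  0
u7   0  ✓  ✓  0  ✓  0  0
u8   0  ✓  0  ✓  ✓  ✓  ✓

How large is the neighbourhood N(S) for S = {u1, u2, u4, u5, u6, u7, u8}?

The union of neighbours of {u1, u2, u4, u5, u6, u7, u8} is {b2, b3, b4, b5, b6, b7}, which has 6 elements.
Since |N(S)| = 6 < |S| = 7, Hall's condition fails for this subset.

6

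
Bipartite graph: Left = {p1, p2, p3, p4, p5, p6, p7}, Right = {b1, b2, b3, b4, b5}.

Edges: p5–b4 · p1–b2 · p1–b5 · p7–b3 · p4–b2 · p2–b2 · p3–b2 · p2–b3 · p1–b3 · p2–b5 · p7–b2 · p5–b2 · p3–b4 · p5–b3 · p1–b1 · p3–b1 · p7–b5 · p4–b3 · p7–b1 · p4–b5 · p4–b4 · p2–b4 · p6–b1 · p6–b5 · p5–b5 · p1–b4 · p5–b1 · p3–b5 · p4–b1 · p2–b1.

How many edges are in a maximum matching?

For example, pair p1–b4, p2–b3, p3–b2, p4–b5, p5–b1.
The set {p1, p2, p3, p4, p5, p6, p7} has only 5 neighbours ({b1, b2, b3, b4, b5}), so by Hall's theorem at most 5 of the 7 left vertices can be matched.

5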